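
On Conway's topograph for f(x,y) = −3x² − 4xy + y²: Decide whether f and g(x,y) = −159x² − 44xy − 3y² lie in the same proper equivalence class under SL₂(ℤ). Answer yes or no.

D₁ = 28, D₂ = 28
river cycle of f (length 4): (1, 4, -3), (-3, 2, 2), (2, 2, -3), (-3, 4, 1)
river cycle of g (length 4): (-3, 2, 2), (2, 2, -3), (-3, 4, 1), (1, 4, -3)
cycles coincide ⇒ equivalent

yes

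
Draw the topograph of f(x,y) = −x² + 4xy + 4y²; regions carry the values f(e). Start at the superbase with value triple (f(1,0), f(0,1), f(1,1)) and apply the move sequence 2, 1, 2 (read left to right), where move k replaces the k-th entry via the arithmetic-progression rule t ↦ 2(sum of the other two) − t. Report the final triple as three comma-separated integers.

start (-1,4,7) = (f(1,0),f(0,1),f(1,1))
replace slot 2: 2·((-1)+7) − 4 = 8 → (-1,8,7)
replace slot 1: 2·(8+7) − (-1) = 31 → (31,8,7)
replace slot 2: 2·(31+7) − 8 = 68 → (31,68,7)

31,68,7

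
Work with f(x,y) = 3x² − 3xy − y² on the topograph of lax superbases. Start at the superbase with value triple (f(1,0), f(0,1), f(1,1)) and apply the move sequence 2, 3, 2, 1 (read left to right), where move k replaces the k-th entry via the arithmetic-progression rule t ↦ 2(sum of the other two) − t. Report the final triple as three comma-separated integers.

start (3,-1,-1) = (f(1,0),f(0,1),f(1,1))
replace slot 2: 2·(3+(-1)) − (-1) = 5 → (3,5,-1)
replace slot 3: 2·(3+5) − (-1) = 17 → (3,5,17)
replace slot 2: 2·(3+17) − 5 = 35 → (3,35,17)
replace slot 1: 2·(35+17) − 3 = 101 → (101,35,17)

101,35,17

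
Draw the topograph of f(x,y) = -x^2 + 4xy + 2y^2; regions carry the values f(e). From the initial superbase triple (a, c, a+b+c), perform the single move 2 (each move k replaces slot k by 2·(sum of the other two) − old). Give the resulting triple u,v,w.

start (-1,2,5) = (f(1,0),f(0,1),f(1,1))
replace slot 2: 2·((-1)+5) − 2 = 6 → (-1,6,5)

-1,6,5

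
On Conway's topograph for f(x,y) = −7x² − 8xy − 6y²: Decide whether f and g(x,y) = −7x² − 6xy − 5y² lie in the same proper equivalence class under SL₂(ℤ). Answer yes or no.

D₁ = -104, D₂ = -104
f is negative-definite; reduce −f:
−f: translate: b→-6 (≡8 mod 14), so (7,8,6)→(7,-6,5)
−f: flip: (7,-6,5)→(5,6,7)
−f: translate: b→-4 (≡6 mod 10), so (5,6,7)→(5,-4,6)
−f: reduced (well bottom): (5,-4,6) with a≤c, −a<b≤a
flip sign back: reduced form of f is (-5,4,-6)
g is negative-definite; reduce −g:
−g: flip: (7,6,5)→(5,-6,7)
−g: translate: b→4 (≡-6 mod 10), so (5,-6,7)→(5,4,6)
−g: reduced (well bottom): (5,4,6) with a≤c, −a<b≤a
flip sign back: reduced form of g is (-5,-4,-6)
reduced forms (-5, 4, -6) vs (-5, -4, -6) ⇒ inequivalent

no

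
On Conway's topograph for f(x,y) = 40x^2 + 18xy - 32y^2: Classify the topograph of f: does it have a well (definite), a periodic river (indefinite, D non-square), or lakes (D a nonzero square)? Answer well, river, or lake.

D = b²−4ac = 18² − 4·40·(-32) = 5444
D > 0 non-square ⇒ indefinite ⇒ periodic river

river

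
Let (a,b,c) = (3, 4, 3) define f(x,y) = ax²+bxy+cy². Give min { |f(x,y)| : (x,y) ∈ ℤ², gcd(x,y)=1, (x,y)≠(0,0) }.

translate: b→-2 (≡4 mod 6), so (3,4,3)→(3,-2,2)
flip: (3,-2,2)→(2,2,3)
reduced (well bottom): (2,2,3) with a≤c, −a<b≤a
well minimum = a = 2

2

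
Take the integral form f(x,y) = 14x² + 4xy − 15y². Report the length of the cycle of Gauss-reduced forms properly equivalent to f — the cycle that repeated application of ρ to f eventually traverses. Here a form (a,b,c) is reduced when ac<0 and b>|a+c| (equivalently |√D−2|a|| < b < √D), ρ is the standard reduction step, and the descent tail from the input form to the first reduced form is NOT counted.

D = 856, ⌊√D⌋ = 29
river: ρ → (-15,26,3)
river: ρ → (3,28,-6)
river: ρ → (-6,20,19)
river: ρ → (19,18,-7)
river: ρ → (-7,24,10)
river: ρ → (10,16,-15)
river: ρ → (-15,14,11)
river: ρ → (11,8,-18)
river: ρ → (-18,28,1)
river: ρ → (1,28,-18)
river: ρ → (-18,8,11)
river: ρ → (11,14,-15)
river: ρ → (-15,16,10)
river: ρ → (10,24,-7)
river: ρ → (-7,18,19)
river: ρ → (19,20,-6)
river: ρ → (-6,28,3)
river: ρ → (3,26,-15)
river: ρ → (-15,4,14)
river: ρ → (14,24,-5)
river: ρ → (-5,26,9)
river: ρ → (9,28,-2)
river: ρ → (-2,28,9)
river: ρ → (9,26,-5)
river: ρ → (-5,24,14)
river: ρ → (14,4,-15)
ρ-cycle length = 26 (tail of 0 descent steps not counted)

26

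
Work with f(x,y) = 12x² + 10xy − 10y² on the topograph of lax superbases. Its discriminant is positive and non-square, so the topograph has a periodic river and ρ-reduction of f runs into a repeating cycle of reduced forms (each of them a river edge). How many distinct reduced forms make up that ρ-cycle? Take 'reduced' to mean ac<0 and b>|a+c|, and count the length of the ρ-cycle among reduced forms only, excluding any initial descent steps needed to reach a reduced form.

D = 580, ⌊√D⌋ = 24
river: ρ → (-10,10,12)
river: ρ → (12,14,-8)
river: ρ → (-8,18,8)
river: ρ → (8,14,-12)
river: ρ → (-12,10,10)
river: ρ → (10,10,-12)
river: ρ → (-12,14,8)
river: ρ → (8,18,-8)
river: ρ → (-8,14,12)
river: ρ → (12,10,-10)
ρ-cycle length = 10 (tail of 0 descent steps not counted)

10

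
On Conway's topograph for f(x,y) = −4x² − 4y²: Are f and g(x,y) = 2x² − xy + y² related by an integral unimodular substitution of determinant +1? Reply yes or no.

D₁ = -64, D₂ = -7
discriminants differ ⇒ not SL₂(ℤ)-equivalent

no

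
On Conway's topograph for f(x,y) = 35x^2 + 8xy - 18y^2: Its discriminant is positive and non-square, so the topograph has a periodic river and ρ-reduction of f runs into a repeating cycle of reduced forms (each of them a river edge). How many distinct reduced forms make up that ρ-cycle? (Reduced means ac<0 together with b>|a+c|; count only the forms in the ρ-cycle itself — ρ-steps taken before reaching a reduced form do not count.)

D = 2584, ⌊√D⌋ = 50
descent: ρ → (-18,28,25)  [lands on river]
river: ρ → (25,22,-21)
river: ρ → (-21,20,26)
river: ρ → (26,32,-15)
river: ρ → (-15,28,30)
river: ρ → (30,32,-13)
river: ρ → (-13,46,9)
river: ρ → (9,44,-18)
ρ-cycle length = 8 (tail of 1 descent step not counted)

8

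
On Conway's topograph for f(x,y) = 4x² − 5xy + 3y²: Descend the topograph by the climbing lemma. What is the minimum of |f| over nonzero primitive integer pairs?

translate: b→3 (≡-5 mod 8), so (4,-5,3)→(4,3,2)
flip: (4,3,2)→(2,-3,4)
translate: b→1 (≡-3 mod 4), so (2,-3,4)→(2,1,3)
reduced (well bottom): (2,1,3) with a≤c, −a<b≤a
well minimum = a = 2

2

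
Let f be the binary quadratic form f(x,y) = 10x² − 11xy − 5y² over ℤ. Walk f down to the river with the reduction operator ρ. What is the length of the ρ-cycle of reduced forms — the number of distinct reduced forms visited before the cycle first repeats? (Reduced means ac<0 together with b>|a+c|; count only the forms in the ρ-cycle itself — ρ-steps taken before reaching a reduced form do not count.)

D = 321, ⌊√D⌋ = 17
descent: ρ → (-5,11,10)  [lands on river]
river: ρ → (10,9,-6)
river: ρ → (-6,15,4)
river: ρ → (4,17,-2)
river: ρ → (-2,15,12)
river: ρ → (12,9,-5)
ρ-cycle length = 6 (tail of 1 descent step not counted)

6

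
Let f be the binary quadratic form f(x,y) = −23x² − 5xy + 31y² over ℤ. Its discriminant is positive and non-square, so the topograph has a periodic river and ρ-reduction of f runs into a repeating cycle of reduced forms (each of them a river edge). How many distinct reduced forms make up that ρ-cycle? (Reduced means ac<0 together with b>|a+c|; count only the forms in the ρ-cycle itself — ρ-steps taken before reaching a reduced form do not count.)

D = 2877, ⌊√D⌋ = 53
descent: ρ → (31,5,-23)
descent: ρ → (-23,41,13)  [lands on river]
river: ρ → (13,37,-29)
river: ρ → (-29,21,21)
river: ρ → (21,21,-29)
river: ρ → (-29,37,13)
river: ρ → (13,41,-23)
river: ρ → (-23,51,3)
river: ρ → (3,51,-23)
ρ-cycle length = 8 (tail of 2 descent steps not counted)

8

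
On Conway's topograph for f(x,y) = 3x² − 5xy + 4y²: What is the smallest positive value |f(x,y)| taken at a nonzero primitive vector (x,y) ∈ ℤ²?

translate: b→1 (≡-5 mod 6), so (3,-5,4)→(3,1,2)
flip: (3,1,2)→(2,-1,3)
reduced (well bottom): (2,-1,3) with a≤c, −a<b≤a
well minimum = a = 2

2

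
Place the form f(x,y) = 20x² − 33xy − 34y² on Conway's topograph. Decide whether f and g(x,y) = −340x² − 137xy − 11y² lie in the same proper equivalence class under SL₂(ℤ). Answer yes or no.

D₁ = 3809, D₂ = 3809
river cycle of f (length 62): (-34, 33, 20), (20, 47, -20), (-20, 33, 34), (34, 35, -19), (-19, 41, 28), (28, 15, -32), (-32, 49, 11), (11, 61, -2), (-2, 59, 41), (41, 23, -20), … (52 more)
river cycle of g (length 62): (-11, 49, 32), (32, 15, -28), (-28, 41, 19), (19, 35, -34), (-34, 33, 20), (20, 47, -20), (-20, 33, 34), (34, 35, -19), (-19, 41, 28), (28, 15, -32), … (52 more)
cycles coincide ⇒ equivalent

yes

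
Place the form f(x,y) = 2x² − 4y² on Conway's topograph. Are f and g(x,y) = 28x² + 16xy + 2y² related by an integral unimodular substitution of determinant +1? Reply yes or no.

D₁ = 32, D₂ = 32
river cycle of f (length 2): (2, 4, -2), (-2, 4, 2)
river cycle of g (length 2): (2, 4, -2), (-2, 4, 2)
cycles coincide ⇒ equivalent

yes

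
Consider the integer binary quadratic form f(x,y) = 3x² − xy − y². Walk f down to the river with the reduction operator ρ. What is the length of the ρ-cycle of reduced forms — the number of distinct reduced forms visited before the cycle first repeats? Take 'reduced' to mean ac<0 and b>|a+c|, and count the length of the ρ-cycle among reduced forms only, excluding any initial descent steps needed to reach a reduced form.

D = 13, ⌊√D⌋ = 3
descent: ρ → (-1,3,1)  [lands on river]
river: ρ → (1,3,-1)
ρ-cycle length = 2 (tail of 1 descent step not counted)

2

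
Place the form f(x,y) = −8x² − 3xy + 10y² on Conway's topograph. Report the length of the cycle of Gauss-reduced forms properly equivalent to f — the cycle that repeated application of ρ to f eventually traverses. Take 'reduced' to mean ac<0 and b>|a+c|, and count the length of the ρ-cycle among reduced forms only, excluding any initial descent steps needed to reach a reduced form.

D = 329, ⌊√D⌋ = 18
descent: ρ → (10,3,-8)  [lands on river]
river: ρ → (-8,13,5)
river: ρ → (5,17,-2)
river: ρ → (-2,15,13)
river: ρ → (13,11,-4)
river: ρ → (-4,13,10)
river: ρ → (10,7,-7)
river: ρ → (-7,7,10)
river: ρ → (10,13,-4)
river: ρ → (-4,11,13)
river: ρ → (13,15,-2)
river: ρ → (-2,17,5)
river: ρ → (5,13,-8)
river: ρ → (-8,3,10)
river: ρ → (10,17,-1)
river: ρ → (-1,17,10)
ρ-cycle length = 16 (tail of 1 descent step not counted)

16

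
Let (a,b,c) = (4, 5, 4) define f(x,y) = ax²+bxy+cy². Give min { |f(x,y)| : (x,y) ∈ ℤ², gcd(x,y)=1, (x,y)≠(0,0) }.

translate: b→-3 (≡5 mod 8), so (4,5,4)→(4,-3,3)
flip: (4,-3,3)→(3,3,4)
reduced (well bottom): (3,3,4) with a≤c, −a<b≤a
well minimum = a = 3

3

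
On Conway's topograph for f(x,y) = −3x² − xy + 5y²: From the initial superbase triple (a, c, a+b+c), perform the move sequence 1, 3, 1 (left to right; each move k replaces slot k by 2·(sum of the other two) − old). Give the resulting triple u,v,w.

start (-3,5,1) = (f(1,0),f(0,1),f(1,1))
replace slot 1: 2·(5+1) − (-3) = 15 → (15,5,1)
replace slot 3: 2·(15+5) − 1 = 39 → (15,5,39)
replace slot 1: 2·(5+39) − 15 = 73 → (73,5,39)

73,5,39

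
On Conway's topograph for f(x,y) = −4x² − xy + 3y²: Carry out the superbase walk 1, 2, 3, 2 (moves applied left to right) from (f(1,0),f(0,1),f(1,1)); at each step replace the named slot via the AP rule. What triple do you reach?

start (-4,3,-2) = (f(1,0),f(0,1),f(1,1))
replace slot 1: 2·(3+(-2)) − (-4) = 6 → (6,3,-2)
replace slot 2: 2·(6+(-2)) − 3 = 5 → (6,5,-2)
replace slot 3: 2·(6+5) − (-2) = 24 → (6,5,24)
replace slot 2: 2·(6+24) − 5 = 55 → (6,55,24)

6,55,24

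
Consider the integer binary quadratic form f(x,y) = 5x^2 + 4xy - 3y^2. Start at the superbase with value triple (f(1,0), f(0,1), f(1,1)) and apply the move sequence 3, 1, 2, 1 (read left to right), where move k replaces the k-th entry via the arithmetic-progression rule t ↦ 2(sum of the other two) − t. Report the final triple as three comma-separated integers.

start (5,-3,6) = (f(1,0),f(0,1),f(1,1))
replace slot 3: 2·(5+(-3)) − 6 = -2 → (5,-3,-2)
replace slot 1: 2·((-3)+(-2)) − 5 = -15 → (-15,-3,-2)
replace slot 2: 2·((-15)+(-2)) − (-3) = -31 → (-15,-31,-2)
replace slot 1: 2·((-31)+(-2)) − (-15) = -51 → (-51,-31,-2)

-51,-31,-2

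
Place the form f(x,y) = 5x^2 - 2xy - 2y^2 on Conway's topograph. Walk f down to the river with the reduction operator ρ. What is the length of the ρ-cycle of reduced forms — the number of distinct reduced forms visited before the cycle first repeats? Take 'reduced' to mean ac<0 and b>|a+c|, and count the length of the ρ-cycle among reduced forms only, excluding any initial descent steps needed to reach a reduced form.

D = 44, ⌊√D⌋ = 6
descent: ρ → (-2,6,1)  [lands on river]
river: ρ → (1,6,-2)
ρ-cycle length = 2 (tail of 1 descent step not counted)

2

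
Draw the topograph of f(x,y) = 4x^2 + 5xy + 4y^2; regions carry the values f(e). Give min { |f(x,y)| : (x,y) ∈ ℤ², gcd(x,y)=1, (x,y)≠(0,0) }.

translate: b→-3 (≡5 mod 8), so (4,5,4)→(4,-3,3)
flip: (4,-3,3)→(3,3,4)
reduced (well bottom): (3,3,4) with a≤c, −a<b≤a
well minimum = a = 3

3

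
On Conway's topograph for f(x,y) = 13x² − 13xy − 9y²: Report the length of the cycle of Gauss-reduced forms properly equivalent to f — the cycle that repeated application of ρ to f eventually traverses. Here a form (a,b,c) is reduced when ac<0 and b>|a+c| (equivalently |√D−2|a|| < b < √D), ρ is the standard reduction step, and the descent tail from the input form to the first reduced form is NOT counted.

D = 637, ⌊√D⌋ = 25
descent: ρ → (-9,13,13)  [lands on river]
river: ρ → (13,13,-9)
river: ρ → (-9,23,3)
river: ρ → (3,25,-1)
river: ρ → (-1,25,3)
river: ρ → (3,23,-9)
ρ-cycle length = 6 (tail of 1 descent step not counted)

6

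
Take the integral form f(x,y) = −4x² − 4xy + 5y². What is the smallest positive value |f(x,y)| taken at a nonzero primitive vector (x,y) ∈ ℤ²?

descent: ρ → (5,4,-4)  [lands on river]
river: ρ → (-4,4,5)
river: ρ → (5,6,-3)
river: ρ → (-3,6,5)
closes: descent 1, river 4
min |a| on river = 3

3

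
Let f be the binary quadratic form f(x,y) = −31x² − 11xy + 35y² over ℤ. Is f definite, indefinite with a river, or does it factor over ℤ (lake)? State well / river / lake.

D = b²−4ac = (-11)² − 4·(-31)·35 = 4461
D > 0 non-square ⇒ indefinite ⇒ periodic river

river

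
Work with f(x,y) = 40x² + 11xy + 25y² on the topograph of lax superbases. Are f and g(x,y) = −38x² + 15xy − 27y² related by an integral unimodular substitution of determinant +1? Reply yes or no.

D₁ = -3879, D₂ = -3879
f: flip: (40,11,25)→(25,-11,40)
f: reduced (well bottom): (25,-11,40) with a≤c, −a<b≤a
g is negative-definite; reduce −g:
−g: flip: (38,-15,27)→(27,15,38)
−g: reduced (well bottom): (27,15,38) with a≤c, −a<b≤a
flip sign back: reduced form of g is (-27,-15,-38)
reduced forms (25, -11, 40) vs (-27, -15, -38) ⇒ inequivalent

no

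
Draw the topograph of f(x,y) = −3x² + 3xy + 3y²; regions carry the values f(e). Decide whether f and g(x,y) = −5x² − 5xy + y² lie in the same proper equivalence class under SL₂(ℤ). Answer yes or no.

D₁ = 45, D₂ = 45
river cycle of f (length 2): (3, 3, -3), (-3, 3, 3)
river cycle of g (length 2): (1, 5, -5), (-5, 5, 1)
cycles differ ⇒ inequivalent

no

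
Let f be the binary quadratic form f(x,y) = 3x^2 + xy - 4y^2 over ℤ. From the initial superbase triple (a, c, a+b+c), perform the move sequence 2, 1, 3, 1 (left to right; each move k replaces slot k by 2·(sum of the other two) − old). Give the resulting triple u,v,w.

start (3,-4,0) = (f(1,0),f(0,1),f(1,1))
replace slot 2: 2·(3+0) − (-4) = 10 → (3,10,0)
replace slot 1: 2·(10+0) − 3 = 17 → (17,10,0)
replace slot 3: 2·(17+10) − 0 = 54 → (17,10,54)
replace slot 1: 2·(10+54) − 17 = 111 → (111,10,54)

111,10,54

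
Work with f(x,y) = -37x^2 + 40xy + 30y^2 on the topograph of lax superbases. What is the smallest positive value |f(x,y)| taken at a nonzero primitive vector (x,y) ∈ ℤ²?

river: ρ → (30,20,-47)
river: ρ → (-47,74,3)
river: ρ → (3,76,-22)
river: ρ → (-22,56,33)
river: ρ → (33,76,-2)
river: ρ → (-2,76,33)
river: ρ → (33,56,-22)
river: ρ → (-22,76,3)
river: ρ → (3,74,-47)
river: ρ → (-47,20,30)
river: ρ → (30,40,-37)
river: ρ → (-37,34,33)
river: ρ → (33,32,-38)
river: ρ → (-38,44,27)
river: ρ → (27,64,-18)
river: ρ → (-18,44,57)
river: ρ → (57,70,-5)
river: ρ → (-5,70,57)
river: ρ → (57,44,-18)
river: ρ → (-18,64,27)
river: ρ → (27,44,-38)
river: ρ → (-38,32,33)
river: ρ → (33,34,-37)
river: ρ → (-37,40,30)
closes: descent 0, river 24
min |a| on river = 2

2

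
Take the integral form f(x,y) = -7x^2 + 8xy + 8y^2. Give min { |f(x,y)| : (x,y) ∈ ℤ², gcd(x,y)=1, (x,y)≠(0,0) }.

river: ρ → (8,8,-7)
river: ρ → (-7,6,9)
river: ρ → (9,12,-4)
river: ρ → (-4,12,9)
river: ρ → (9,6,-7)
river: ρ → (-7,8,8)
closes: descent 0, river 6
min |a| on river = 4

4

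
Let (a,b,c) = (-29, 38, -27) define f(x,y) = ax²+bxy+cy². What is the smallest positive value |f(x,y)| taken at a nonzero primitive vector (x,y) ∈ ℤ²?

translate: b→20 (≡-38 mod 58), so (29,-38,27)→(29,20,18)
flip: (29,20,18)→(18,-20,29)
translate: b→16 (≡-20 mod 36), so (18,-20,29)→(18,16,27)
reduced (well bottom): (18,16,27) with a≤c, −a<b≤a
well minimum |f| = |-18| = 18 (negative-definite)

18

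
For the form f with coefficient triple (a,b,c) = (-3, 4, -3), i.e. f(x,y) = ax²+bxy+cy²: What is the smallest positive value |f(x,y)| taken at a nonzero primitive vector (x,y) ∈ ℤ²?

translate: b→2 (≡-4 mod 6), so (3,-4,3)→(3,2,2)
flip: (3,2,2)→(2,-2,3)
translate: b→2 (≡-2 mod 4), so (2,-2,3)→(2,2,3)
reduced (well bottom): (2,2,3) with a≤c, −a<b≤a
well minimum |f| = |-2| = 2 (negative-definite)

2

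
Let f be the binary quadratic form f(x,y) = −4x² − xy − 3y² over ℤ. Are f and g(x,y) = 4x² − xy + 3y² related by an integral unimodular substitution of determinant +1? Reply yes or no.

D₁ = -47, D₂ = -47
f is negative-definite; reduce −f:
−f: flip: (4,1,3)→(3,-1,4)
−f: reduced (well bottom): (3,-1,4) with a≤c, −a<b≤a
flip sign back: reduced form of f is (-3,1,-4)
g: flip: (4,-1,3)→(3,1,4)
g: reduced (well bottom): (3,1,4) with a≤c, −a<b≤a
reduced forms (-3, 1, -4) vs (3, 1, 4) ⇒ inequivalent

no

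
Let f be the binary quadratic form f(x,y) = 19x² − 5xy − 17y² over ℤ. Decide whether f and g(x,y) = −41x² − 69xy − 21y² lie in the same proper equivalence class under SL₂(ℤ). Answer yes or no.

D₁ = 1317, D₂ = 1317
river cycle of f (length 14): (-17, 5, 19), (19, 33, -3), (-3, 33, 19), (19, 5, -17), (-17, 29, 7), (7, 27, -21), (-21, 15, 13), (13, 11, -23), (-23, 35, 1), (1, 35, -23), … (4 more)
river cycle of g (length 14): (-21, 27, 7), (7, 29, -17), (-17, 5, 19), (19, 33, -3), (-3, 33, 19), (19, 5, -17), (-17, 29, 7), (7, 27, -21), (-21, 15, 13), (13, 11, -23), … (4 more)
cycles coincide ⇒ equivalent

yes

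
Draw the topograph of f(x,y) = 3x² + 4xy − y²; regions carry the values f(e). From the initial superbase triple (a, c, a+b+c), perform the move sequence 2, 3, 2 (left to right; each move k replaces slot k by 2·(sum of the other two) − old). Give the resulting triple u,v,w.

start (3,-1,6) = (f(1,0),f(0,1),f(1,1))
replace slot 2: 2·(3+6) − (-1) = 19 → (3,19,6)
replace slot 3: 2·(3+19) − 6 = 38 → (3,19,38)
replace slot 2: 2·(3+38) − 19 = 63 → (3,63,38)

3,63,38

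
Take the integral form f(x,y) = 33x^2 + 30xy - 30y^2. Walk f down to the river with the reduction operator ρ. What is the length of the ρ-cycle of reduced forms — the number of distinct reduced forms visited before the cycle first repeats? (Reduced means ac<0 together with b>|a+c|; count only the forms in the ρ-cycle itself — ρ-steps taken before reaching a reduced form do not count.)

D = 4860, ⌊√D⌋ = 69
river: ρ → (-30,30,33)
river: ρ → (33,36,-27)
river: ρ → (-27,18,42)
river: ρ → (42,66,-3)
river: ρ → (-3,66,42)
river: ρ → (42,18,-27)
river: ρ → (-27,36,33)
river: ρ → (33,30,-30)
ρ-cycle length = 8 (tail of 0 descent steps not counted)

8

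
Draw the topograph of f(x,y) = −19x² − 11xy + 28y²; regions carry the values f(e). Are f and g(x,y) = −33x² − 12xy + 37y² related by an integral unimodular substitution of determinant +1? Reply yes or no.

D₁ = 2249, D₂ = 5028
discriminants differ ⇒ not SL₂(ℤ)-equivalent

no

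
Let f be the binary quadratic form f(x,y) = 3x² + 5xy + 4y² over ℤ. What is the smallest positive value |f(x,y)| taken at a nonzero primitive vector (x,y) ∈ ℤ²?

translate: b→-1 (≡5 mod 6), so (3,5,4)→(3,-1,2)
flip: (3,-1,2)→(2,1,3)
reduced (well bottom): (2,1,3) with a≤c, −a<b≤a
well minimum = a = 2

2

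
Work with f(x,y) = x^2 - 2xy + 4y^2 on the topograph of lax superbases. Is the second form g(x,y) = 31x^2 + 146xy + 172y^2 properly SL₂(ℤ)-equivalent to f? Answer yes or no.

D₁ = -12, D₂ = -12
f: translate: b→0 (≡-2 mod 2), so (1,-2,4)→(1,0,3)
f: reduced (well bottom): (1,0,3) with a≤c, −a<b≤a
g: translate: b→22 (≡146 mod 62), so (31,146,172)→(31,22,4)
g: flip: (31,22,4)→(4,-22,31)
g: translate: b→2 (≡-22 mod 8), so (4,-22,31)→(4,2,1)
g: flip: (4,2,1)→(1,-2,4)
g: translate: b→0 (≡-2 mod 2), so (1,-2,4)→(1,0,3)
g: reduced (well bottom): (1,0,3) with a≤c, −a<b≤a
reduced forms (1, 0, 3) vs (1, 0, 3) ⇒ equivalent

yes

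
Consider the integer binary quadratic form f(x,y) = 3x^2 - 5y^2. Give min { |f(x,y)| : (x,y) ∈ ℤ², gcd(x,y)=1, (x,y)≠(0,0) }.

descent: ρ → (-5,0,3)
descent: ρ → (3,6,-2)  [lands on river]
river: ρ → (-2,6,3)
closes: descent 2, river 2
min |a| on river = 2

2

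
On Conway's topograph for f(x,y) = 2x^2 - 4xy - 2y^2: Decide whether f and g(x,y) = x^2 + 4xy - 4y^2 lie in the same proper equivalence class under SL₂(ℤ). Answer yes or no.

D₁ = 32, D₂ = 32
river cycle of f (length 2): (-2, 4, 2), (2, 4, -2)
river cycle of g (length 2): (-4, 4, 1), (1, 4, -4)
cycles differ ⇒ inequivalent

no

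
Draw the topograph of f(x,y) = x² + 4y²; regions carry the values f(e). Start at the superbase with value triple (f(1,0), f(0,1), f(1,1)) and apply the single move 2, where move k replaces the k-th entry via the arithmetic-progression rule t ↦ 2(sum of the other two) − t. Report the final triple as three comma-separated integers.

start (1,4,5) = (f(1,0),f(0,1),f(1,1))
replace slot 2: 2·(1+5) − 4 = 8 → (1,8,5)

1,8,5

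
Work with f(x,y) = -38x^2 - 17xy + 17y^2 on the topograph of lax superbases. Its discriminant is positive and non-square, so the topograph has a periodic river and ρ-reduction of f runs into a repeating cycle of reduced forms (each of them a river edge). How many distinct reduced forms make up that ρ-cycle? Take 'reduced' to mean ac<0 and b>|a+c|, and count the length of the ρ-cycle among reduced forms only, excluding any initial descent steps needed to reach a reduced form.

D = 2873, ⌊√D⌋ = 53
descent: ρ → (17,51,-4)  [lands on river]
river: ρ → (-4,53,4)
river: ρ → (4,51,-17)
river: ρ → (-17,51,4)
river: ρ → (4,53,-4)
river: ρ → (-4,51,17)
ρ-cycle length = 6 (tail of 1 descent step not counted)

6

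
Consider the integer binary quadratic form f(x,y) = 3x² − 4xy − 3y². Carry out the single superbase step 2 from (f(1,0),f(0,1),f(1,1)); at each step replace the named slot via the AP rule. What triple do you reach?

start (3,-3,-4) = (f(1,0),f(0,1),f(1,1))
replace slot 2: 2·(3+(-4)) − (-3) = 1 → (3,1,-4)

3,1,-4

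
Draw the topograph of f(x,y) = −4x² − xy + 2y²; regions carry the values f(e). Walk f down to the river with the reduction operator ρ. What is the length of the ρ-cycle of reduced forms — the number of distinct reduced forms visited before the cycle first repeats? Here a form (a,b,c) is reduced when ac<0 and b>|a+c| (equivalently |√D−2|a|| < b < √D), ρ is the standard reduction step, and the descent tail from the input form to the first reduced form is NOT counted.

D = 33, ⌊√D⌋ = 5
descent: ρ → (2,5,-1)  [lands on river]
river: ρ → (-1,5,2)
river: ρ → (2,3,-3)
river: ρ → (-3,3,2)
ρ-cycle length = 4 (tail of 1 descent step not counted)

4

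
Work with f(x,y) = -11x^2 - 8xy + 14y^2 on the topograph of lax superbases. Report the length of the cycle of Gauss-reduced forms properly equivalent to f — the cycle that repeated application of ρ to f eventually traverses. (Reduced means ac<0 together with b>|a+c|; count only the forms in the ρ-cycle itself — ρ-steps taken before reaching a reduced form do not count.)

D = 680, ⌊√D⌋ = 26
descent: ρ → (14,8,-11)  [lands on river]
river: ρ → (-11,14,11)
river: ρ → (11,8,-14)
river: ρ → (-14,20,5)
river: ρ → (5,20,-14)
river: ρ → (-14,8,11)
river: ρ → (11,14,-11)
river: ρ → (-11,8,14)
river: ρ → (14,20,-5)
river: ρ → (-5,20,14)
ρ-cycle length = 10 (tail of 1 descent step not counted)

10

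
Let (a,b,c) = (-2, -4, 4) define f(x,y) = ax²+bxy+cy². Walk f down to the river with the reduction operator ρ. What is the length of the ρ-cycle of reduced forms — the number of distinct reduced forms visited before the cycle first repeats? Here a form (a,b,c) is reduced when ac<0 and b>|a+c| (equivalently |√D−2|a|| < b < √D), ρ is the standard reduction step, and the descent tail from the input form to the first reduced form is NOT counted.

D = 48, ⌊√D⌋ = 6
descent: ρ → (4,4,-2)  [lands on river]
river: ρ → (-2,4,4)
ρ-cycle length = 2 (tail of 1 descent step not counted)

2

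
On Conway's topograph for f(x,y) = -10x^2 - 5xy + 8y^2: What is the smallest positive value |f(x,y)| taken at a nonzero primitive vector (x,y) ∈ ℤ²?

descent: ρ → (8,5,-10)  [lands on river]
river: ρ → (-10,15,3)
river: ρ → (3,15,-10)
river: ρ → (-10,5,8)
river: ρ → (8,11,-7)
river: ρ → (-7,17,2)
river: ρ → (2,15,-15)
river: ρ → (-15,15,2)
river: ρ → (2,17,-7)
river: ρ → (-7,11,8)
closes: descent 1, river 10
min |a| on river = 2

2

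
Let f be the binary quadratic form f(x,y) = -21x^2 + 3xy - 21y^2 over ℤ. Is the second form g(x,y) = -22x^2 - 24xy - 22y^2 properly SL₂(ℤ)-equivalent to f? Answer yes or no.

D₁ = -1755, D₂ = -1360
discriminants differ ⇒ not SL₂(ℤ)-equivalent

no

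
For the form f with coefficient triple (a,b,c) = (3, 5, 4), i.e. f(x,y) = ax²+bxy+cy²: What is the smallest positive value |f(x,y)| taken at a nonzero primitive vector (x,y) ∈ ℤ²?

translate: b→-1 (≡5 mod 6), so (3,5,4)→(3,-1,2)
flip: (3,-1,2)→(2,1,3)
reduced (well bottom): (2,1,3) with a≤c, −a<b≤a
well minimum = a = 2

2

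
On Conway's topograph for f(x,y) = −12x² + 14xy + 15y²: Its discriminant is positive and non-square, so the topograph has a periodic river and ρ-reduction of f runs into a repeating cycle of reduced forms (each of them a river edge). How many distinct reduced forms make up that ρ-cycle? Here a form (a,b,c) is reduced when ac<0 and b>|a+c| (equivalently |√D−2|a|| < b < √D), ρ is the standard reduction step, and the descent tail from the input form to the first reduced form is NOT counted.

D = 916, ⌊√D⌋ = 30
river: ρ → (15,16,-11)
river: ρ → (-11,28,3)
river: ρ → (3,26,-20)
river: ρ → (-20,14,9)
river: ρ → (9,22,-12)
river: ρ → (-12,26,5)
river: ρ → (5,24,-17)
river: ρ → (-17,10,12)
river: ρ → (12,14,-15)
river: ρ → (-15,16,11)
river: ρ → (11,28,-3)
river: ρ → (-3,26,20)
river: ρ → (20,14,-9)
river: ρ → (-9,22,12)
river: ρ → (12,26,-5)
river: ρ → (-5,24,17)
river: ρ → (17,10,-12)
river: ρ → (-12,14,15)
ρ-cycle length = 18 (tail of 0 descent steps not counted)

18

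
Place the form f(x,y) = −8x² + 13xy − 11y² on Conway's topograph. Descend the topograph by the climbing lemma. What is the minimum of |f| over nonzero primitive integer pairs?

translate: b→3 (≡-13 mod 16), so (8,-13,11)→(8,3,6)
flip: (8,3,6)→(6,-3,8)
reduced (well bottom): (6,-3,8) with a≤c, −a<b≤a
well minimum |f| = |-6| = 6 (negative-definite)

6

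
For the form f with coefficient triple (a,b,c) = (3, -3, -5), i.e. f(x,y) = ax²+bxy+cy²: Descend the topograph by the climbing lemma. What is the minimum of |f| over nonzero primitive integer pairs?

descent: ρ → (-5,3,3)  [lands on river]
river: ρ → (3,3,-5)
river: ρ → (-5,7,1)
river: ρ → (1,7,-5)
closes: descent 1, river 4
min |a| on river = 1

1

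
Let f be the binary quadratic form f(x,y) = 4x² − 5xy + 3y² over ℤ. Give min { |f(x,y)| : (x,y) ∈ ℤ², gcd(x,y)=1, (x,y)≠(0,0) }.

translate: b→3 (≡-5 mod 8), so (4,-5,3)→(4,3,2)
flip: (4,3,2)→(2,-3,4)
translate: b→1 (≡-3 mod 4), so (2,-3,4)→(2,1,3)
reduced (well bottom): (2,1,3) with a≤c, −a<b≤a
well minimum = a = 2

2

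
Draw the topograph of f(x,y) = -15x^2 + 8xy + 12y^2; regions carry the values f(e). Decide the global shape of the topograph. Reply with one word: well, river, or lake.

D = b²−4ac = 8² − 4·(-15)·12 = 784
D = 28² is a perfect square ⇒ form factors over ℤ ⇒ lakes

lake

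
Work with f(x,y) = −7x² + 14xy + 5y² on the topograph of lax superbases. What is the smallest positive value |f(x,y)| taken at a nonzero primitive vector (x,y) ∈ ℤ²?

river: ρ → (5,16,-4)
river: ρ → (-4,16,5)
river: ρ → (5,14,-7)
river: ρ → (-7,14,5)
closes: descent 0, river 4
min |a| on river = 4

4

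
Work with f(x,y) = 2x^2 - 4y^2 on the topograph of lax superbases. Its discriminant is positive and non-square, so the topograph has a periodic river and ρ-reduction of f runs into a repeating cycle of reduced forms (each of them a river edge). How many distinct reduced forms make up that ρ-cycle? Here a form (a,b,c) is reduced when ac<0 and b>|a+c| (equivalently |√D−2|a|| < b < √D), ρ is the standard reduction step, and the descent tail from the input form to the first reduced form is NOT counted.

D = 32, ⌊√D⌋ = 5
descent: ρ → (-4,0,2)
descent: ρ → (2,4,-2)  [lands on river]
river: ρ → (-2,4,2)
ρ-cycle length = 2 (tail of 2 descent steps not counted)

2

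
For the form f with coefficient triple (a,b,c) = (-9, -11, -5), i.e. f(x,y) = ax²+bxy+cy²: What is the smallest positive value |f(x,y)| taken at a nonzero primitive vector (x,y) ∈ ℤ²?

translate: b→-7 (≡11 mod 18), so (9,11,5)→(9,-7,3)
flip: (9,-7,3)→(3,7,9)
translate: b→1 (≡7 mod 6), so (3,7,9)→(3,1,5)
reduced (well bottom): (3,1,5) with a≤c, −a<b≤a
well minimum |f| = |-3| = 3 (negative-definite)

3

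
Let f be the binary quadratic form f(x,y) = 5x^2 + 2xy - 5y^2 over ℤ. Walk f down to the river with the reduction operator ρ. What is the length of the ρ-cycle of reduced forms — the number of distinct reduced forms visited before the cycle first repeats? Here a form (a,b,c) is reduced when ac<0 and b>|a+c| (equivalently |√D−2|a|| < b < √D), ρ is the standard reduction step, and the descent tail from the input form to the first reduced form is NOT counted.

D = 104, ⌊√D⌋ = 10
river: ρ → (-5,8,2)
river: ρ → (2,8,-5)
river: ρ → (-5,2,5)
river: ρ → (5,8,-2)
river: ρ → (-2,8,5)
river: ρ → (5,2,-5)
ρ-cycle length = 6 (tail of 0 descent steps not counted)

6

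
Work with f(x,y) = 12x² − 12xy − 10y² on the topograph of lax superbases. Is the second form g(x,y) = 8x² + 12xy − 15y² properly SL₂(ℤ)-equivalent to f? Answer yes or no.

D₁ = 624, D₂ = 624
river cycle of f (length 6): (-10, 12, 12), (12, 12, -10), (-10, 8, 14), (14, 20, -4), (-4, 20, 14), (14, 8, -10)
river cycle of g (length 4): (-15, 18, 5), (5, 22, -7), (-7, 20, 8), (8, 12, -15)
cycles differ ⇒ inequivalent

no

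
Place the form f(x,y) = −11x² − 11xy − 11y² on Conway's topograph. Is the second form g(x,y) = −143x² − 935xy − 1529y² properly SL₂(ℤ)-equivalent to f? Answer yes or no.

D₁ = -363, D₂ = -363
f is negative-definite; reduce −f:
−f: reduced (well bottom): (11,11,11) with a≤c, −a<b≤a
flip sign back: reduced form of f is (-11,-11,-11)
g is negative-definite; reduce −g:
−g: translate: b→77 (≡935 mod 286), so (143,935,1529)→(143,77,11)
−g: flip: (143,77,11)→(11,-77,143)
−g: translate: b→11 (≡-77 mod 22), so (11,-77,143)→(11,11,11)
−g: reduced (well bottom): (11,11,11) with a≤c, −a<b≤a
flip sign back: reduced form of g is (-11,-11,-11)
reduced forms (-11, -11, -11) vs (-11, -11, -11) ⇒ equivalent

yes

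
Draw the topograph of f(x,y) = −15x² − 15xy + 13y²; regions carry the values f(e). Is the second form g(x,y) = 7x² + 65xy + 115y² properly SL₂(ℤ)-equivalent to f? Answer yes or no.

D₁ = 1005, D₂ = 1005
river cycle of f (length 10): (13, 15, -15), (-15, 15, 13), (13, 11, -17), (-17, 23, 7), (7, 19, -23), (-23, 27, 3), (3, 27, -23), (-23, 19, 7), (7, 23, -17), (-17, 11, 13)
river cycle of g (length 10): (7, 23, -17), (-17, 11, 13), (13, 15, -15), (-15, 15, 13), (13, 11, -17), (-17, 23, 7), (7, 19, -23), (-23, 27, 3), (3, 27, -23), (-23, 19, 7)
cycles coincide ⇒ equivalent

yes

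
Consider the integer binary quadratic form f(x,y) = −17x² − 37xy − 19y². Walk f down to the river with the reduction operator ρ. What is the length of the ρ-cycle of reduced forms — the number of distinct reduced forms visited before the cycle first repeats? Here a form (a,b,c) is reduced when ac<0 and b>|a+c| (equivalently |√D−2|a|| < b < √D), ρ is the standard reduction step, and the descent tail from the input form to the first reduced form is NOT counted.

D = 77, ⌊√D⌋ = 8
descent: ρ → (-19,-1,1)
descent: ρ → (1,7,-7)  [lands on river]
river: ρ → (-7,7,1)
ρ-cycle length = 2 (tail of 2 descent steps not counted)

2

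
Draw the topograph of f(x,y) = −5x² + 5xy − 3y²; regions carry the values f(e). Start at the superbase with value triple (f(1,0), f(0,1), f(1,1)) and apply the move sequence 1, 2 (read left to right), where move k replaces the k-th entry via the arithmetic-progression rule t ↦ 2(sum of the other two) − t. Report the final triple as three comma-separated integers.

start (-5,-3,-3) = (f(1,0),f(0,1),f(1,1))
replace slot 1: 2·((-3)+(-3)) − (-5) = -7 → (-7,-3,-3)
replace slot 2: 2·((-7)+(-3)) − (-3) = -17 → (-7,-17,-3)

-7,-17,-3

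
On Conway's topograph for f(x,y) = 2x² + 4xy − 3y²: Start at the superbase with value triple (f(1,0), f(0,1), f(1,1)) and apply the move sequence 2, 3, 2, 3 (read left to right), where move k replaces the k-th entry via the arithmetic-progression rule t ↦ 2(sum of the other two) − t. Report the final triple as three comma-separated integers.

start (2,-3,3) = (f(1,0),f(0,1),f(1,1))
replace slot 2: 2·(2+3) − (-3) = 13 → (2,13,3)
replace slot 3: 2·(2+13) − 3 = 27 → (2,13,27)
replace slot 2: 2·(2+27) − 13 = 45 → (2,45,27)
replace slot 3: 2·(2+45) − 27 = 67 → (2,45,67)

2,45,67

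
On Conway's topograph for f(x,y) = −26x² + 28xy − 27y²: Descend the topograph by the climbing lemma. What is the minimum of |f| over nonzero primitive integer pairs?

translate: b→24 (≡-28 mod 52), so (26,-28,27)→(26,24,25)
flip: (26,24,25)→(25,-24,26)
reduced (well bottom): (25,-24,26) with a≤c, −a<b≤a
well minimum |f| = |-25| = 25 (negative-definite)

25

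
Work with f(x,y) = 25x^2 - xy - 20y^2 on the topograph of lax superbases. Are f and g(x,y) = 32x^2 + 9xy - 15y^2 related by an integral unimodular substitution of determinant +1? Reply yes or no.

D₁ = 2001, D₂ = 2001
river cycle of f (length 22): (-20, 41, 4), (4, 39, -30), (-30, 21, 13), (13, 31, -20), (-20, 9, 24), (24, 39, -5), (-5, 41, 16), (16, 23, -23), (-23, 23, 16), (16, 41, -5), … (12 more)
river cycle of g (length 20): (-15, 21, 26), (26, 31, -10), (-10, 29, 29), (29, 29, -10), (-10, 31, 26), (26, 21, -15), (-15, 39, 8), (8, 41, -10), (-10, 39, 12), (12, 33, -19), … (10 more)
cycles differ ⇒ inequivalent

no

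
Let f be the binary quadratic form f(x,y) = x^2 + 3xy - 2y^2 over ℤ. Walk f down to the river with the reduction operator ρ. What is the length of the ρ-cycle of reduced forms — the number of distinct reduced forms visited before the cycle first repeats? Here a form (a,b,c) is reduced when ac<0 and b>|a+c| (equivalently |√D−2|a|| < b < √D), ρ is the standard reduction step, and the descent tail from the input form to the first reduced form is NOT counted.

D = 17, ⌊√D⌋ = 4
river: ρ → (-2,1,2)
river: ρ → (2,3,-1)
river: ρ → (-1,3,2)
river: ρ → (2,1,-2)
river: ρ → (-2,3,1)
river: ρ → (1,3,-2)
ρ-cycle length = 6 (tail of 0 descent steps not counted)

6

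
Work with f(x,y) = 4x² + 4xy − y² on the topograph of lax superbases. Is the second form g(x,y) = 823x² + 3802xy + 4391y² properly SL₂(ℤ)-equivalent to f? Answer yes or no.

D₁ = 32, D₂ = 32
river cycle of f (length 2): (-1, 4, 4), (4, 4, -1)
river cycle of g (length 2): (4, 4, -1), (-1, 4, 4)
cycles coincide ⇒ equivalent

yes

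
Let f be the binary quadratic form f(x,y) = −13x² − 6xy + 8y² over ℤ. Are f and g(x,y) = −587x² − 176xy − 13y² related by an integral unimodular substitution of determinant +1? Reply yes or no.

D₁ = 452, D₂ = 452
river cycle of f (length 18): (8, 6, -13), (-13, 20, 1), (1, 20, -13), (-13, 6, 8), (8, 10, -11), (-11, 12, 7), (7, 16, -7), (-7, 12, 11), (11, 10, -8), (-8, 6, 13), … (8 more)
river cycle of g (length 18): (-13, 20, 1), (1, 20, -13), (-13, 6, 8), (8, 10, -11), (-11, 12, 7), (7, 16, -7), (-7, 12, 11), (11, 10, -8), (-8, 6, 13), (13, 20, -1), … (8 more)
cycles coincide ⇒ equivalent

yes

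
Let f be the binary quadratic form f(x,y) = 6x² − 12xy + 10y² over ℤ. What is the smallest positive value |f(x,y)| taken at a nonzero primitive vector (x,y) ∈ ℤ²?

translate: b→0 (≡-12 mod 12), so (6,-12,10)→(6,0,4)
flip: (6,0,4)→(4,0,6)
reduced (well bottom): (4,0,6) with a≤c, −a<b≤a
well minimum = a = 4

4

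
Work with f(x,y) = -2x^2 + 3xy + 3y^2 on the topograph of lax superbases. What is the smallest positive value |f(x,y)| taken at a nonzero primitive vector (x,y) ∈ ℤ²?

river: ρ → (3,3,-2)
river: ρ → (-2,5,1)
river: ρ → (1,5,-2)
river: ρ → (-2,3,3)
closes: descent 0, river 4
min |a| on river = 1

1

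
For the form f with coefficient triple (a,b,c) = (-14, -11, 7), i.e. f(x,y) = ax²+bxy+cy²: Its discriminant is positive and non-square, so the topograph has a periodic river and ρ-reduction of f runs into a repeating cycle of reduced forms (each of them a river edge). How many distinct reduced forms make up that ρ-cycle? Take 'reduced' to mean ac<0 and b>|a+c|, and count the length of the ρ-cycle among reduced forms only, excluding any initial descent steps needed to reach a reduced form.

D = 513, ⌊√D⌋ = 22
descent: ρ → (7,11,-14)  [lands on river]
river: ρ → (-14,17,4)
river: ρ → (4,15,-18)
river: ρ → (-18,21,1)
river: ρ → (1,21,-18)
river: ρ → (-18,15,4)
river: ρ → (4,17,-14)
river: ρ → (-14,11,7)
river: ρ → (7,17,-8)
river: ρ → (-8,15,9)
river: ρ → (9,21,-2)
river: ρ → (-2,19,19)
river: ρ → (19,19,-2)
river: ρ → (-2,21,9)
river: ρ → (9,15,-8)
river: ρ → (-8,17,7)
ρ-cycle length = 16 (tail of 1 descent step not counted)

16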